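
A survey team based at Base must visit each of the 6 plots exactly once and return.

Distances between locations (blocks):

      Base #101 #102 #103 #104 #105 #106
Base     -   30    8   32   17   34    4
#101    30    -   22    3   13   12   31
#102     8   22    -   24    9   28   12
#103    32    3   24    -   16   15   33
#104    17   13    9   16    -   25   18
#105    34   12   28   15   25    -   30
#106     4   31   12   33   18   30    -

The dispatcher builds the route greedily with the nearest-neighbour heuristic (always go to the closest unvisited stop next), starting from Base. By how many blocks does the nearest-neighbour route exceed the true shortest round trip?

From Base: #106=4, #102=8, #104=17, #101=30, #103=32, #105=34 → choose #106 (4).
From #106: #102=12, #104=18, #105=30, #101=31, #103=33 → choose #102 (12).
From #102: #104=9, #101=22, #103=24, #105=28 → choose #104 (9).
From #104: #101=13, #103=16, #105=25 → choose #101 (13).
From #101: #103=3, #105=12 → choose #103 (3).
From #103: #105=15 → choose #105 (15).
NN route Base → #106 → #102 → #104 → #101 → #103 → #105 → Base costs 90.
Optimal: Base → #102 → #104 → #101 → #103 → #105 → #106 → Base costs 82 (by enumerating all 360 distinct tours).
Excess = 90 − 82 = 8.

Excess over optimum: 8 blocks.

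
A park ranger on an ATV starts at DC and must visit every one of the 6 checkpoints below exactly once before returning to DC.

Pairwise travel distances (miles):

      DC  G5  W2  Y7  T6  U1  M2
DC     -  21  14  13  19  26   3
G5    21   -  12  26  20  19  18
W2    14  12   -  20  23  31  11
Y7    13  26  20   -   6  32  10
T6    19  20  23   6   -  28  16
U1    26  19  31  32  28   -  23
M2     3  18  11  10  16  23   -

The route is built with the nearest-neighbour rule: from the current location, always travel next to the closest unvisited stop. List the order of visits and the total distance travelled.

108 miles along DC → M2 → Y7 → T6 → G5 → W2 → U1 → DC.

From DC: distances to unvisited — M2=3, Y7=13, W2=14, T6=19, G5=21, U1=26. Nearest is M2 (3).
From M2: distances to unvisited — Y7=10, W2=11, T6=16, G5=18, U1=23. Nearest is Y7 (10).
From Y7: distances to unvisited — T6=6, W2=20, G5=26, U1=32. Nearest is T6 (6).
From T6: distances to unvisited — G5=20, W2=23, U1=28. Nearest is G5 (20).
From G5: distances to unvisited — W2=12, U1=19. Nearest is W2 (12).
From W2: distances to unvisited — U1=31. Nearest is U1 (31).
Return U1→DC: 26.
Total = 3 + 10 + 6 + 20 + 12 + 31 + 26 = 108.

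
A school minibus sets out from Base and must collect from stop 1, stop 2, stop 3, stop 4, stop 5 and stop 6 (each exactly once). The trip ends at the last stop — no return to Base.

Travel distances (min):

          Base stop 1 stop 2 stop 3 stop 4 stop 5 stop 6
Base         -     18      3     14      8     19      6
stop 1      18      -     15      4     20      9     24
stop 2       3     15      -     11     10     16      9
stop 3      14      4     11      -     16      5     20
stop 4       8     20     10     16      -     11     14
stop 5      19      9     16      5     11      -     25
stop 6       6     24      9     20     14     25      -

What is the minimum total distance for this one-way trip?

Shortest open route: 45 min.

There are 6! = 720 possible orderings.
Base → stop 1 → stop 2 → stop 3 → stop 4 → stop 5 → stop 6: 18+15+11+16+11+25 = 96
Base → stop 1 → stop 2 → stop 3 → stop 4 → stop 6 → stop 5: 18+15+11+16+14+25 = 99
Base → stop 1 → stop 2 → stop 3 → stop 5 → stop 4 → stop 6: 18+15+11+5+11+14 = 74
Base → stop 1 → stop 2 → stop 3 → stop 5 → stop 6 → stop 4: 18+15+11+5+25+14 = 88
Base → stop 1 → stop 2 → stop 3 → stop 6 → stop 4 → stop 5: 18+15+11+20+14+11 = 89
Base → stop 1 → stop 2 → stop 3 → stop 6 → stop 5 → stop 4: 18+15+11+20+25+11 = 100
Base → stop 1 → stop 2 → stop 4 → stop 3 → stop 5 → stop 6: 18+15+10+16+5+25 = 89
Base → stop 1 → stop 2 → stop 4 → stop 3 → stop 6 → stop 5: 18+15+10+16+20+25 = 104
… (712 more)
Base → stop 6 → stop 2 → stop 4 → stop 5 → stop 3 → stop 1: 6+9+10+11+5+4 = 45  ← best
The minimum is 45.
One shortest path: Base → stop 6 → stop 2 → stop 4 → stop 5 → stop 3 → stop 1.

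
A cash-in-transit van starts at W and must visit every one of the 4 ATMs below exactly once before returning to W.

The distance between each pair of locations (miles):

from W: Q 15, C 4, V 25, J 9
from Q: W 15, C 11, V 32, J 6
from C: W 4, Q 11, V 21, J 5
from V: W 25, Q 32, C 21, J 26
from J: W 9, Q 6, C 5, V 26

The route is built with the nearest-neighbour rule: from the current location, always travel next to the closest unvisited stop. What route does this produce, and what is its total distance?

Nearest-neighbour total = 72 miles; route W → C → J → Q → V → W.

At W the remaining stops are C 4, J 9, Q 15, V 25; go to C.
At C the remaining stops are J 5, Q 11, V 21; go to J.
At J the remaining stops are Q 6, V 26; go to Q.
At Q the remaining stops are V 32; go to V.
Return V→W: 25.
Total = 4 + 5 + 6 + 32 + 25 = 72.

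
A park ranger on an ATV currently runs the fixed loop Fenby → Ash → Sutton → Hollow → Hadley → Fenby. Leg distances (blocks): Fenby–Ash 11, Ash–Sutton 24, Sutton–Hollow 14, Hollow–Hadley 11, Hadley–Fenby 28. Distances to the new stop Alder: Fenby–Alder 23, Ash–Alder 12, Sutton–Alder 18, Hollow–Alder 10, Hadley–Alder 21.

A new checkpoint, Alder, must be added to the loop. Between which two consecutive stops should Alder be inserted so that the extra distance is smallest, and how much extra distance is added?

Adding 6 blocks by placing Alder on the Ash–Sutton leg.

Insertion cost between consecutive stops i–j is d(i,Alder) + d(Alder,j) − d(i,j):
  between Fenby and Ash: 23 + 12 − 11 = 24
  between Ash and Sutton: 12 + 18 − 24 = 6
  between Sutton and Hollow: 18 + 10 − 14 = 14
  between Hollow and Hadley: 10 + 21 − 11 = 20
  between Hadley and Fenby: 21 + 23 − 28 = 16
Cheapest insertion is between Ash and Sutton, adding 6.
New total = 88 + 6 = 94.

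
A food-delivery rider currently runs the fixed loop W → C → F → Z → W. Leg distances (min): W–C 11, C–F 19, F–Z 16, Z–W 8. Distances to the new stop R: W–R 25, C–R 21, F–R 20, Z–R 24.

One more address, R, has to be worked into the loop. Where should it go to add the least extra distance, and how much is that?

Insertion cost between consecutive stops i–j is d(i,R) + d(R,j) − d(i,j):
  between W and C: 25 + 21 − 11 = 35
  between C and F: 21 + 20 − 19 = 22
  between F and Z: 20 + 24 − 16 = 28
  between Z and W: 24 + 25 − 8 = 41
Cheapest insertion is between C and F, adding 22.
New total = 54 + 22 = 76.

Minimum extra distance: 22 min, inserting R between C and F.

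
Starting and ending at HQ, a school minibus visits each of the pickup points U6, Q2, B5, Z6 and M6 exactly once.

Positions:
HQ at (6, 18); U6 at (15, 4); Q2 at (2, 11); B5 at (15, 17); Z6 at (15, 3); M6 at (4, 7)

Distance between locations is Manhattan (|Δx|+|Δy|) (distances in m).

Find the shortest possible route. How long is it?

Shortest round trip = 56 m.

There are 60 distinct closed tours to check (reversals are equivalent).
HQ→U6→Q2→B5→Z6→M6→HQ: 23+20+19+14+15+13 = 104
HQ→U6→Q2→B5→M6→Z6→HQ: 23+20+19+21+15+24 = 122
HQ→U6→Q2→Z6→B5→M6→HQ: 23+20+21+14+21+13 = 112
HQ→U6→Q2→Z6→M6→B5→HQ: 23+20+21+15+21+10 = 110
HQ→U6→Q2→M6→B5→Z6→HQ: 23+20+6+21+14+24 = 108
HQ→U6→Q2→M6→Z6→B5→HQ: 23+20+6+15+14+10 = 88
HQ→U6→B5→Q2→Z6→M6→HQ: 23+13+19+21+15+13 = 104
HQ→U6→B5→Q2→M6→Z6→HQ: 23+13+19+6+15+24 = 100
HQ→U6→B5→Z6→Q2→M6→HQ: 23+13+14+21+6+13 = 90
HQ→U6→B5→Z6→M6→Q2→HQ: 23+13+14+15+6+11 = 82
HQ→U6→B5→M6→Q2→Z6→HQ: 23+13+21+6+21+24 = 108
HQ→U6→B5→M6→Z6→Q2→HQ: 23+13+21+15+21+11 = 104
HQ→U6→Z6→Q2→B5→M6→HQ: 23+1+21+19+21+13 = 98
HQ→U6→Z6→Q2→M6→B5→HQ: 23+1+21+6+21+10 = 82
… (46 more)
HQ→Q2→M6→U6→Z6→B5→HQ: 11+6+14+1+14+10 = 56  ← best
The minimum is 56.
One optimal route: HQ → Q2 → M6 → U6 → Z6 → B5 → HQ (or its reverse).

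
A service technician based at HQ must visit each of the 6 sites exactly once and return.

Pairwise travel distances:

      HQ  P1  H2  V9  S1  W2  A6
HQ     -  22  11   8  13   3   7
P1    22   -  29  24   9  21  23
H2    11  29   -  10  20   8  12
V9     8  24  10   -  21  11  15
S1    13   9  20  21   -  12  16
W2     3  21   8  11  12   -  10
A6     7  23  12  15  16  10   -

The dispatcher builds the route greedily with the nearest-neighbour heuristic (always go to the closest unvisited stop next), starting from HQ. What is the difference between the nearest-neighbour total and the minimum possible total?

The nearest-neighbour route is 6 longer than optimal.

HQ: W2=3, A6=7, V9=8, H2=11, S1=13, P1=22 ⇒ W2
W2: H2=8, A6=10, V9=11, S1=12, P1=21 ⇒ H2
H2: V9=10, A6=12, S1=20, P1=29 ⇒ V9
V9: A6=15, S1=21, P1=24 ⇒ A6
A6: S1=16, P1=23 ⇒ S1
S1: P1=9 ⇒ P1
NN route HQ → W2 → H2 → V9 → A6 → S1 → P1 → HQ costs 83.
Optimal: HQ → V9 → H2 → W2 → S1 → P1 → A6 → HQ costs 77 (by enumerating all 360 distinct tours).
Excess = 83 − 77 = 6.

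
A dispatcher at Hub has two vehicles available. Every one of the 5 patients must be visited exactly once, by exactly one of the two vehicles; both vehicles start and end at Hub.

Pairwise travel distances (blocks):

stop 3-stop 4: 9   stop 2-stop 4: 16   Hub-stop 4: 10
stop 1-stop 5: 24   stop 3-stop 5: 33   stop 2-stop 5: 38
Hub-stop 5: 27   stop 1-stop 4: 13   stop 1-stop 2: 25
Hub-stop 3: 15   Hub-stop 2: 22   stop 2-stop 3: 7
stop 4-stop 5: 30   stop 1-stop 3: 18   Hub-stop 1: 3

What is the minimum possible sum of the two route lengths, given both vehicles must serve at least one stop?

97 blocks — the smallest possible combined total.

Try each way of splitting the stops between the two vehicles (each non-empty) and, for each split, find the best tour for each vehicle:
  {stop 1} + {stop 2, stop 3, stop 4, stop 5}: 6 + 91 = 97
  {stop 2} + {stop 1, stop 3, stop 4, stop 5}: 44 + 79 = 123
  {stop 1, stop 2} + {stop 3, stop 4, stop 5}: 50 + 79 = 129
  {stop 3} + {stop 1, stop 2, stop 4, stop 5}: 30 + 91 = 121
  {stop 1, stop 3} + {stop 2, stop 4, stop 5}: 36 + 91 = 127
  {stop 2, stop 3} + {stop 1, stop 4, stop 5}: 44 + 67 = 111
  … (15 splits in total)
Best: vehicle 1 Hub → stop 1 → Hub = 6; vehicle 2 Hub → stop 4 → stop 3 → stop 2 → stop 5 → Hub = 91; combined 97.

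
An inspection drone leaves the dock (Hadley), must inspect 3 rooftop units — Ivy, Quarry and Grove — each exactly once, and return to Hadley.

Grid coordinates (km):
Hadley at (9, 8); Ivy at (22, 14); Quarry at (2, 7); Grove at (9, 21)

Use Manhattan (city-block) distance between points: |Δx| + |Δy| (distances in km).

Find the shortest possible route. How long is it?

Hadley-Ivy-Quarry-Grove-Hadley: 19+27+21+13 = 80
Hadley-Ivy-Grove-Quarry-Hadley: 19+20+21+8 = 68
Hadley-Quarry-Ivy-Grove-Hadley: 8+27+20+13 = 68
The minimum is 68.
One optimal route: Hadley → Ivy → Grove → Quarry → Hadley (or its reverse).

68 km — the shortest possible round trip.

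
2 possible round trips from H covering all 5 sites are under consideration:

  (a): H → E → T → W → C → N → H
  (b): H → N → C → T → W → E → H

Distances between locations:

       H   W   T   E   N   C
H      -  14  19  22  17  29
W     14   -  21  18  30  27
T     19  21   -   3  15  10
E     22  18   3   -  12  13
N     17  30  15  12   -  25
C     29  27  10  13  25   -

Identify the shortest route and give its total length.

Shortest is (b), total 113.

(a): 22 + 3 + 21 + 27 + 25 + 17 = 115
(b): 17 + 25 + 10 + 21 + 18 + 22 = 113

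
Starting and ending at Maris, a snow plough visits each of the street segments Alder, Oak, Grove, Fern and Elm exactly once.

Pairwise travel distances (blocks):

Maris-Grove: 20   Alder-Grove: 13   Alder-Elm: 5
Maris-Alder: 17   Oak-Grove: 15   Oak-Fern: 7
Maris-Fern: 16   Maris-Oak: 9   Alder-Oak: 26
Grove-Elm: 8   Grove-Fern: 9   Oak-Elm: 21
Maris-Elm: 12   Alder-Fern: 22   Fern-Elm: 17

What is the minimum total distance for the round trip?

Shortest round trip = 55 blocks.

There are 60 distinct closed tours to check (reversals are equivalent).
Maris - Alder - Oak - Grove - Fern - Elm - Maris: 17+26+15+9+17+12 = 96
Maris - Alder - Oak - Grove - Elm - Fern - Maris: 17+26+15+8+17+16 = 99
Maris - Alder - Oak - Fern - Grove - Elm - Maris: 17+26+7+9+8+12 = 79
Maris - Alder - Oak - Fern - Elm - Grove - Maris: 17+26+7+17+8+20 = 95
Maris - Alder - Oak - Elm - Grove - Fern - Maris: 17+26+21+8+9+16 = 97
Maris - Alder - Oak - Elm - Fern - Grove - Maris: 17+26+21+17+9+20 = 110
Maris - Alder - Grove - Oak - Fern - Elm - Maris: 17+13+15+7+17+12 = 81
Maris - Alder - Grove - Oak - Elm - Fern - Maris: 17+13+15+21+17+16 = 99
Maris - Alder - Grove - Fern - Oak - Elm - Maris: 17+13+9+7+21+12 = 79
Maris - Alder - Grove - Fern - Elm - Oak - Maris: 17+13+9+17+21+9 = 86
Maris - Alder - Grove - Elm - Oak - Fern - Maris: 17+13+8+21+7+16 = 82
Maris - Alder - Grove - Elm - Fern - Oak - Maris: 17+13+8+17+7+9 = 71
Maris - Alder - Fern - Oak - Grove - Elm - Maris: 17+22+7+15+8+12 = 81
Maris - Alder - Fern - Oak - Elm - Grove - Maris: 17+22+7+21+8+20 = 95
… (46 more)
Maris - Alder - Elm - Grove - Fern - Oak - Maris: 17+5+8+9+7+9 = 55  ← best
The minimum is 55.
One optimal route: Maris → Alder → Elm → Grove → Fern → Oak → Maris (or its reverse).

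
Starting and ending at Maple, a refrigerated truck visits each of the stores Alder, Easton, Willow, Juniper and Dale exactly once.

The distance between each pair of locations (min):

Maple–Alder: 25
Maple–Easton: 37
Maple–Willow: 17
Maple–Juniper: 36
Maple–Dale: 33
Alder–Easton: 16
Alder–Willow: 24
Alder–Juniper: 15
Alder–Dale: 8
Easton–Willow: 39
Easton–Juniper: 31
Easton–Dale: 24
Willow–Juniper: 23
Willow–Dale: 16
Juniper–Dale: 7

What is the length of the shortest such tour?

With 5 stops there are 5!/2 = 60 distinct round trips (a route and its reverse cost the same).
Maple → Alder → Easton → Willow → Juniper → Dale → Maple: 25+16+39+23+7+33 = 143
Maple → Alder → Easton → Willow → Dale → Juniper → Maple: 25+16+39+16+7+36 = 139
Maple → Alder → Easton → Juniper → Willow → Dale → Maple: 25+16+31+23+16+33 = 144
Maple → Alder → Easton → Juniper → Dale → Willow → Maple: 25+16+31+7+16+17 = 112
Maple → Alder → Easton → Dale → Willow → Juniper → Maple: 25+16+24+16+23+36 = 140
Maple → Alder → Easton → Dale → Juniper → Willow → Maple: 25+16+24+7+23+17 = 112
Maple → Alder → Willow → Easton → Juniper → Dale → Maple: 25+24+39+31+7+33 = 159
Maple → Alder → Willow → Easton → Dale → Juniper → Maple: 25+24+39+24+7+36 = 155
Maple → Alder → Willow → Juniper → Easton → Dale → Maple: 25+24+23+31+24+33 = 160
Maple → Alder → Willow → Juniper → Dale → Easton → Maple: 25+24+23+7+24+37 = 140
Maple → Alder → Willow → Dale → Easton → Juniper → Maple: 25+24+16+24+31+36 = 156
Maple → Alder → Willow → Dale → Juniper → Easton → Maple: 25+24+16+7+31+37 = 140
Maple → Alder → Juniper → Easton → Willow → Dale → Maple: 25+15+31+39+16+33 = 159
Maple → Alder → Juniper → Easton → Dale → Willow → Maple: 25+15+31+24+16+17 = 128
… (46 more)
Maple → Easton → Alder → Juniper → Dale → Willow → Maple: 37+16+15+7+16+17 = 108  ← best
The minimum is 108.
One optimal route: Maple → Easton → Alder → Juniper → Dale → Willow → Maple (or its reverse).

Shortest round trip = 108 min.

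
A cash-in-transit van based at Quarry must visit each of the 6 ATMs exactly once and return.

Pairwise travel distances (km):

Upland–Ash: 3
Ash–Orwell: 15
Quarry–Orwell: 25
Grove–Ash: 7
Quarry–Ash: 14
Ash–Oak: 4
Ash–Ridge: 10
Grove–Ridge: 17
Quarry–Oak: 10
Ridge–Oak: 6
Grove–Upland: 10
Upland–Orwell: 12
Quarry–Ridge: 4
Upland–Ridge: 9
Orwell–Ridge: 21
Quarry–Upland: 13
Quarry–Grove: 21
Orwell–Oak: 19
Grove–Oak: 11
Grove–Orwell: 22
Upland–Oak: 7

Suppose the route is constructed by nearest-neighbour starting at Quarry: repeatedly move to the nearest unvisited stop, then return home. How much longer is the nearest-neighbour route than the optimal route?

Excess over optimum: 6 km.

Quarry: Ridge=4, Oak=10, Upland=13, Ash=14, Grove=21, Orwell=25 ⇒ Ridge
Ridge: Oak=6, Upland=9, Ash=10, Grove=17, Orwell=21 ⇒ Oak
Oak: Ash=4, Upland=7, Grove=11, Orwell=19 ⇒ Ash
Ash: Upland=3, Grove=7, Orwell=15 ⇒ Upland
Upland: Grove=10, Orwell=12 ⇒ Grove
Grove: Orwell=22 ⇒ Orwell
NN route Quarry → Ridge → Oak → Ash → Upland → Grove → Orwell → Quarry costs 74.
Optimal: Quarry → Upland → Orwell → Grove → Ash → Oak → Ridge → Quarry costs 68 (by enumerating all 360 distinct tours).
Excess = 74 − 68 = 6.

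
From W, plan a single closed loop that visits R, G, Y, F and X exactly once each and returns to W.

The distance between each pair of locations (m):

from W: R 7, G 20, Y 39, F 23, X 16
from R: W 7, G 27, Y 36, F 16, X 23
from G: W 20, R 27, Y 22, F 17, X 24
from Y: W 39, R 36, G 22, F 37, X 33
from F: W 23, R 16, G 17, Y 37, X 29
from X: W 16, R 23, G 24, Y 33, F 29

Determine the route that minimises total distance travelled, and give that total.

With 5 stops there are 5!/2 = 60 distinct round trips (a route and its reverse cost the same).
W - R - G - Y - F - X - W: 7+27+22+37+29+16 = 138
W - R - G - Y - X - F - W: 7+27+22+33+29+23 = 141
W - R - G - F - Y - X - W: 7+27+17+37+33+16 = 137
W - R - G - F - X - Y - W: 7+27+17+29+33+39 = 152
W - R - G - X - Y - F - W: 7+27+24+33+37+23 = 151
W - R - G - X - F - Y - W: 7+27+24+29+37+39 = 163
W - R - Y - G - F - X - W: 7+36+22+17+29+16 = 127
W - R - Y - G - X - F - W: 7+36+22+24+29+23 = 141
W - R - Y - F - G - X - W: 7+36+37+17+24+16 = 137
W - R - Y - F - X - G - W: 7+36+37+29+24+20 = 153
W - R - Y - X - G - F - W: 7+36+33+24+17+23 = 140
W - R - Y - X - F - G - W: 7+36+33+29+17+20 = 142
W - R - F - G - Y - X - W: 7+16+17+22+33+16 = 111
W - R - F - G - X - Y - W: 7+16+17+24+33+39 = 136
… (46 more)
The minimum is 111.
One optimal route: W → R → F → G → Y → X → W (or its reverse).

Shortest round trip = 111 m.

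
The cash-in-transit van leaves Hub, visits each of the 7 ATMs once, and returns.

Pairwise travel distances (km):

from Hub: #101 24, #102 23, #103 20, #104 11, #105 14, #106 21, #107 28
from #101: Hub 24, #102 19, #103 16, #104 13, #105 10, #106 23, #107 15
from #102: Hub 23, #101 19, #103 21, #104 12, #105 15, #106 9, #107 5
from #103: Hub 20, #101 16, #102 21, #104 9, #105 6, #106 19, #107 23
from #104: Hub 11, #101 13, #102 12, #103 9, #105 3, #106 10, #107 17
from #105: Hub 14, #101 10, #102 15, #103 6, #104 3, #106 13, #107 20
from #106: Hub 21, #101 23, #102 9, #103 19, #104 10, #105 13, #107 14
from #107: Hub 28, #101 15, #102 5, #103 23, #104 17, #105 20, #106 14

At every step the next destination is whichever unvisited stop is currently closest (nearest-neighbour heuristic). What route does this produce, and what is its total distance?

Total distance 86 km via the nearest-neighbour route Hub → #104 → #105 → #103 → #101 → #107 → #102 → #106 → Hub.

At Hub the remaining stops are #104 11, #105 14, #103 20, #106 21, #102 23, #101 24, #107 28; go to #104.
At #104 the remaining stops are #105 3, #103 9, #106 10, #102 12, #101 13, #107 17; go to #105.
At #105 the remaining stops are #103 6, #101 10, #106 13, #102 15, #107 20; go to #103.
At #103 the remaining stops are #101 16, #106 19, #102 21, #107 23; go to #101.
At #101 the remaining stops are #107 15, #102 19, #106 23; go to #107.
At #107 the remaining stops are #102 5, #106 14; go to #102.
At #102 the remaining stops are #106 9; go to #106.
Return #106→Hub: 21.
Total = 11 + 3 + 6 + 16 + 15 + 5 + 9 + 21 = 86.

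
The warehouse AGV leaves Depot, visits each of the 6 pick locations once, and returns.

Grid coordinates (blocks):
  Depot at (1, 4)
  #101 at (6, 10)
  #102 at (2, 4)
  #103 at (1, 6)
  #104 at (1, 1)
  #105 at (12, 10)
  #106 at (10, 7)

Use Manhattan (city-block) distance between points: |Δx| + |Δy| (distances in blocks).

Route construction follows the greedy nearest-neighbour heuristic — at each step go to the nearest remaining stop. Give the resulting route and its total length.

At Depot the remaining stops are #102 1, #103 2, #104 3, #101 11, #106 12, #105 17; go to #102.
At #102 the remaining stops are #103 3, #104 4, #101 10, #106 11, #105 16; go to #103.
At #103 the remaining stops are #104 5, #101 9, #106 10, #105 15; go to #104.
At #104 the remaining stops are #101 14, #106 15, #105 20; go to #101.
At #101 the remaining stops are #105 6, #106 7; go to #105.
At #105 the remaining stops are #106 5; go to #106.
Return #106→Depot: 12.
Total = 1 + 3 + 5 + 14 + 6 + 5 + 12 = 46.

Nearest-neighbour total = 46 blocks; route Depot → #102 → #103 → #104 → #101 → #105 → #106 → Depot.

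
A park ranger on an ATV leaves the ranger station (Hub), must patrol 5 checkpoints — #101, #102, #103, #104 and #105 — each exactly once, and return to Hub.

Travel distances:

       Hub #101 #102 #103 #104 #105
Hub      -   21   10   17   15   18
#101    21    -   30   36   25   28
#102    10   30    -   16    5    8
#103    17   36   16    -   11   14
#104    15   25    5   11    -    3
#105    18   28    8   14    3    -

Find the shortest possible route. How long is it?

89 — the shortest possible round trip.

There are 60 distinct closed tours to check (reversals are equivalent).
Hub - #101 - #102 - #103 - #104 - #105 - Hub: 21+30+16+11+3+18 = 99
Hub - #101 - #102 - #103 - #105 - #104 - Hub: 21+30+16+14+3+15 = 99
Hub - #101 - #102 - #104 - #103 - #105 - Hub: 21+30+5+11+14+18 = 99
Hub - #101 - #102 - #104 - #105 - #103 - Hub: 21+30+5+3+14+17 = 90
Hub - #101 - #102 - #105 - #103 - #104 - Hub: 21+30+8+14+11+15 = 99
Hub - #101 - #102 - #105 - #104 - #103 - Hub: 21+30+8+3+11+17 = 90
Hub - #101 - #103 - #102 - #104 - #105 - Hub: 21+36+16+5+3+18 = 99
Hub - #101 - #103 - #102 - #105 - #104 - Hub: 21+36+16+8+3+15 = 99
Hub - #101 - #103 - #104 - #102 - #105 - Hub: 21+36+11+5+8+18 = 99
Hub - #101 - #103 - #104 - #105 - #102 - Hub: 21+36+11+3+8+10 = 89
Hub - #101 - #103 - #105 - #102 - #104 - Hub: 21+36+14+8+5+15 = 99
Hub - #101 - #103 - #105 - #104 - #102 - Hub: 21+36+14+3+5+10 = 89
Hub - #101 - #104 - #102 - #103 - #105 - Hub: 21+25+5+16+14+18 = 99
Hub - #101 - #104 - #102 - #105 - #103 - Hub: 21+25+5+8+14+17 = 90
… (46 more)
The minimum is 89.
One optimal route: Hub → #101 → #103 → #104 → #105 → #102 → Hub (or its reverse).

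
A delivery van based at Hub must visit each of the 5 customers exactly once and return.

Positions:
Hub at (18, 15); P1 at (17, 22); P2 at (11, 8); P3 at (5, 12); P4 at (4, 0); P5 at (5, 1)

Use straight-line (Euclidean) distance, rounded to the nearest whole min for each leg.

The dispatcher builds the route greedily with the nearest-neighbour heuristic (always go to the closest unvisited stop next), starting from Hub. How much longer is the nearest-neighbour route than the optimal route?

7 min longer than the optimal tour.

Hub: P1=7, P2=10, P3=13, P5=19, P4=21 ⇒ P1
P1: P2=15, P3=16, P5=24, P4=26 ⇒ P2
P2: P3=7, P5=9, P4=11 ⇒ P3
P3: P5=11, P4=12 ⇒ P5
P5: P4=1 ⇒ P4
NN route Hub → P1 → P2 → P3 → P5 → P4 → Hub costs 62.
Optimal: Hub → P1 → P3 → P4 → P5 → P2 → Hub costs 55 (by enumerating all 60 distinct tours).
Excess = 62 − 55 = 7.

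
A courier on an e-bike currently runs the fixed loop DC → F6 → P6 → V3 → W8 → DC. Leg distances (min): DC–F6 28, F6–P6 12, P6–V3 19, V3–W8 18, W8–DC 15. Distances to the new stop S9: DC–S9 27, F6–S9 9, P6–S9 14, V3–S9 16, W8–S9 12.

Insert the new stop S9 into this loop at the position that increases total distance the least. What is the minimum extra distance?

Insertion cost between consecutive stops i–j is d(i,S9) + d(S9,j) − d(i,j):
  between DC and F6: 27 + 9 − 28 = 8
  between F6 and P6: 9 + 14 − 12 = 11
  between P6 and V3: 14 + 16 − 19 = 11
  between V3 and W8: 16 + 12 − 18 = 10
  between W8 and DC: 12 + 27 − 15 = 24
Cheapest insertion is between DC and F6, adding 8.
New total = 92 + 8 = 100.

Adding 8 min by placing S9 on the DC–F6 leg.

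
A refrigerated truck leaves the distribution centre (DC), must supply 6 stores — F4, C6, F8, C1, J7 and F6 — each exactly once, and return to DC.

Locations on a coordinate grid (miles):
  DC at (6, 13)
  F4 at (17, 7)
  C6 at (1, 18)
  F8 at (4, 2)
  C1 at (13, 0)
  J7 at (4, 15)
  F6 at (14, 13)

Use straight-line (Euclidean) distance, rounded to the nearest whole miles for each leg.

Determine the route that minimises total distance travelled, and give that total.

Shortest round trip = 55 miles.

There are 360 distinct closed tours to check (reversals are equivalent).
DC → F4 → C6 → F8 → C1 → J7 → F6 → DC: 13+19+16+9+17+10+8 = 92
DC → F4 → C6 → F8 → C1 → F6 → J7 → DC: 13+19+16+9+13+10+3 = 83
DC → F4 → C6 → F8 → J7 → C1 → F6 → DC: 13+19+16+13+17+13+8 = 99
DC → F4 → C6 → F8 → J7 → F6 → C1 → DC: 13+19+16+13+10+13+15 = 99
DC → F4 → C6 → F8 → F6 → C1 → J7 → DC: 13+19+16+15+13+17+3 = 96
DC → F4 → C6 → F8 → F6 → J7 → C1 → DC: 13+19+16+15+10+17+15 = 105
DC → F4 → C6 → C1 → F8 → J7 → F6 → DC: 13+19+22+9+13+10+8 = 94
DC → F4 → C6 → C1 → F8 → F6 → J7 → DC: 13+19+22+9+15+10+3 = 91
… (352 more)
DC → J7 → C6 → F8 → C1 → F4 → F6 → DC: 3+4+16+9+8+7+8 = 55  ← best
The minimum is 55.
One optimal route: DC → J7 → C6 → F8 → C1 → F4 → F6 → DC (or its reverse).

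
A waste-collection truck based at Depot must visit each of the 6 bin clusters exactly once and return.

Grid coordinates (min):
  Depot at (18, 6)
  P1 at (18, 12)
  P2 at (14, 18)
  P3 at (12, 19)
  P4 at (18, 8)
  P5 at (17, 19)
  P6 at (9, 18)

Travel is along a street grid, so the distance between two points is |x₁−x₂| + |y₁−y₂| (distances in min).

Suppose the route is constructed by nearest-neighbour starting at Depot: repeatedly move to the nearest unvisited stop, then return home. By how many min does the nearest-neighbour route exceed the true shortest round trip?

Depot: P4=2, P1=6, P5=14, P2=16, P3=19, P6=21 ⇒ P4
P4: P1=4, P5=12, P2=14, P3=17, P6=19 ⇒ P1
P1: P5=8, P2=10, P3=13, P6=15 ⇒ P5
P5: P2=4, P3=5, P6=9 ⇒ P2
P2: P3=3, P6=5 ⇒ P3
P3: P6=4 ⇒ P6
NN route Depot → P4 → P1 → P5 → P2 → P3 → P6 → Depot costs 46.
Optimal: Depot → P1 → P2 → P6 → P3 → P5 → P4 → Depot costs 44 (by enumerating all 360 distinct tours).
Excess = 46 − 44 = 2.

The nearest-neighbour route is 2 min longer than optimal.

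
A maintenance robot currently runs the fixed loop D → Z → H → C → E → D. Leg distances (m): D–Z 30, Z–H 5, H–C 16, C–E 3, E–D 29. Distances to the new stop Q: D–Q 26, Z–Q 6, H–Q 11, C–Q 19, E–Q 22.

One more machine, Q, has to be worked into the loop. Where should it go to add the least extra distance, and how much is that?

Insertion cost between consecutive stops i–j is d(i,Q) + d(Q,j) − d(i,j):
  between D and Z: 26 + 6 − 30 = 2
  between Z and H: 6 + 11 − 5 = 12
  between H and C: 11 + 19 − 16 = 14
  between C and E: 19 + 22 − 3 = 38
  between E and D: 22 + 26 − 29 = 19
Cheapest insertion is between D and Z, adding 2.
New total = 83 + 2 = 85.

+2 m — insert Q between D and Z.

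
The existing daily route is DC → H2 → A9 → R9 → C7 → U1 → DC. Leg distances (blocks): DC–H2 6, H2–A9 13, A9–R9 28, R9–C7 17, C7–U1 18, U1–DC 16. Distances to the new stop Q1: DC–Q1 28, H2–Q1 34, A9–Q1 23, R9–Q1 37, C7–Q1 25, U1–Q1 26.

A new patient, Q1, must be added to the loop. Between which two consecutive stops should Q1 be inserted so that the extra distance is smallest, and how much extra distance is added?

Adding 32 blocks by placing Q1 on the A9–R9 leg.

Insertion cost between consecutive stops i–j is d(i,Q1) + d(Q1,j) − d(i,j):
  between DC and H2: 28 + 34 − 6 = 56
  between H2 and A9: 34 + 23 − 13 = 44
  between A9 and R9: 23 + 37 − 28 = 32
  between R9 and C7: 37 + 25 − 17 = 45
  between C7 and U1: 25 + 26 − 18 = 33
  between U1 and DC: 26 + 28 − 16 = 38
Cheapest insertion is between A9 and R9, adding 32.
New total = 98 + 32 = 130.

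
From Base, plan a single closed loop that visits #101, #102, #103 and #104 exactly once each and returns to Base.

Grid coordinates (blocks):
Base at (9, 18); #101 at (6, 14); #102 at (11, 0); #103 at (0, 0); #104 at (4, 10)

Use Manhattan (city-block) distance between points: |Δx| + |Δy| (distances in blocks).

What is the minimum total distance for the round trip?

Shortest round trip = 58 blocks.

Base→#101→#102→#103→#104→Base: 7+19+11+14+13 = 64
Base→#101→#102→#104→#103→Base: 7+19+17+14+27 = 84
Base→#101→#103→#102→#104→Base: 7+20+11+17+13 = 68
Base→#101→#103→#104→#102→Base: 7+20+14+17+20 = 78
Base→#101→#104→#102→#103→Base: 7+6+17+11+27 = 68
Base→#101→#104→#103→#102→Base: 7+6+14+11+20 = 58
Base→#102→#101→#103→#104→Base: 20+19+20+14+13 = 86
Base→#102→#101→#104→#103→Base: 20+19+6+14+27 = 86
Base→#102→#103→#101→#104→Base: 20+11+20+6+13 = 70
Base→#102→#104→#101→#103→Base: 20+17+6+20+27 = 90
Base→#103→#101→#102→#104→Base: 27+20+19+17+13 = 96
Base→#103→#102→#101→#104→Base: 27+11+19+6+13 = 76
The minimum is 58.
One optimal route: Base → #101 → #104 → #103 → #102 → Base (or its reverse).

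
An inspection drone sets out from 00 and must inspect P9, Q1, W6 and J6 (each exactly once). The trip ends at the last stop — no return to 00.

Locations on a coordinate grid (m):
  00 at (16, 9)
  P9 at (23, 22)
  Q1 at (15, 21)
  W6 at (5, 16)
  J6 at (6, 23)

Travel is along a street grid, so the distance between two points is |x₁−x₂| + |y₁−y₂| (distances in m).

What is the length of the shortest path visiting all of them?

46 m — the minimum one-way total.

There are 4! = 24 possible orderings.
00 → P9 → Q1 → W6 → J6: 20+9+15+8 = 52
00 → P9 → Q1 → J6 → W6: 20+9+11+8 = 48
00 → P9 → W6 → Q1 → J6: 20+24+15+11 = 70
00 → P9 → W6 → J6 → Q1: 20+24+8+11 = 63
00 → P9 → J6 → Q1 → W6: 20+18+11+15 = 64
00 → P9 → J6 → W6 → Q1: 20+18+8+15 = 61
00 → Q1 → P9 → W6 → J6: 13+9+24+8 = 54
00 → Q1 → P9 → J6 → W6: 13+9+18+8 = 48
00 → Q1 → W6 → P9 → J6: 13+15+24+18 = 70
00 → Q1 → W6 → J6 → P9: 13+15+8+18 = 54
00 → Q1 → J6 → P9 → W6: 13+11+18+24 = 66
00 → Q1 → J6 → W6 → P9: 13+11+8+24 = 56
00 → W6 → P9 → Q1 → J6: 18+24+9+11 = 62
00 → W6 → P9 → J6 → Q1: 18+24+18+11 = 71
… (10 more)
00 → W6 → J6 → Q1 → P9: 18+8+11+9 = 46  ← best
The minimum is 46.
One shortest path: 00 → W6 → J6 → Q1 → P9.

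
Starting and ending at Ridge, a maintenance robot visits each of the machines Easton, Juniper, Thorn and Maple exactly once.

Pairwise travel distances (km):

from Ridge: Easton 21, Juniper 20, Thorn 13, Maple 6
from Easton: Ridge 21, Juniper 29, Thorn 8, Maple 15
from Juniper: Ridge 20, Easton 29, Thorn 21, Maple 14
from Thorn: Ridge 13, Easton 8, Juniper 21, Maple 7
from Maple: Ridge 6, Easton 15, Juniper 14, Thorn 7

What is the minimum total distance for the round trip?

With 4 stops there are 4!/2 = 12 distinct round trips (a route and its reverse cost the same).
Ridge → Easton → Juniper → Thorn → Maple → Ridge: 21+29+21+7+6 = 84
Ridge → Easton → Juniper → Maple → Thorn → Ridge: 21+29+14+7+13 = 84
Ridge → Easton → Thorn → Juniper → Maple → Ridge: 21+8+21+14+6 = 70
Ridge → Easton → Thorn → Maple → Juniper → Ridge: 21+8+7+14+20 = 70
Ridge → Easton → Maple → Juniper → Thorn → Ridge: 21+15+14+21+13 = 84
Ridge → Easton → Maple → Thorn → Juniper → Ridge: 21+15+7+21+20 = 84
Ridge → Juniper → Easton → Thorn → Maple → Ridge: 20+29+8+7+6 = 70
Ridge → Juniper → Easton → Maple → Thorn → Ridge: 20+29+15+7+13 = 84
Ridge → Juniper → Thorn → Easton → Maple → Ridge: 20+21+8+15+6 = 70
Ridge → Juniper → Maple → Easton → Thorn → Ridge: 20+14+15+8+13 = 70
Ridge → Thorn → Easton → Juniper → Maple → Ridge: 13+8+29+14+6 = 70
Ridge → Thorn → Juniper → Easton → Maple → Ridge: 13+21+29+15+6 = 84
The minimum is 70.
One optimal route: Ridge → Easton → Thorn → Juniper → Maple → Ridge (or its reverse).

Shortest round trip = 70 km.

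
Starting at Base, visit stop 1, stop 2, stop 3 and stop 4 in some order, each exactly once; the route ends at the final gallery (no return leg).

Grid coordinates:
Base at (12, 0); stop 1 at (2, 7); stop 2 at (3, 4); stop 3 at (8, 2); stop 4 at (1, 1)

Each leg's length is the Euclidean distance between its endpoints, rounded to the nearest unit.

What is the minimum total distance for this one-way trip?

18 — the minimum one-way total.

There are 4! = 24 possible orderings.
Base→stop 1→stop 2→stop 3→stop 4: 12+3+5+7 = 27
Base→stop 1→stop 2→stop 4→stop 3: 12+3+4+7 = 26
Base→stop 1→stop 3→stop 2→stop 4: 12+8+5+4 = 29
Base→stop 1→stop 3→stop 4→stop 2: 12+8+7+4 = 31
Base→stop 1→stop 4→stop 2→stop 3: 12+6+4+5 = 27
Base→stop 1→stop 4→stop 3→stop 2: 12+6+7+5 = 30
Base→stop 2→stop 1→stop 3→stop 4: 10+3+8+7 = 28
Base→stop 2→stop 1→stop 4→stop 3: 10+3+6+7 = 26
Base→stop 2→stop 3→stop 1→stop 4: 10+5+8+6 = 29
Base→stop 2→stop 3→stop 4→stop 1: 10+5+7+6 = 28
Base→stop 2→stop 4→stop 1→stop 3: 10+4+6+8 = 28
Base→stop 2→stop 4→stop 3→stop 1: 10+4+7+8 = 29
Base→stop 3→stop 1→stop 2→stop 4: 4+8+3+4 = 19
Base→stop 3→stop 1→stop 4→stop 2: 4+8+6+4 = 22
… (10 more)
Base→stop 3→stop 2→stop 1→stop 4: 4+5+3+6 = 18  ← best
The minimum is 18.
One shortest path: Base → stop 3 → stop 2 → stop 1 → stop 4.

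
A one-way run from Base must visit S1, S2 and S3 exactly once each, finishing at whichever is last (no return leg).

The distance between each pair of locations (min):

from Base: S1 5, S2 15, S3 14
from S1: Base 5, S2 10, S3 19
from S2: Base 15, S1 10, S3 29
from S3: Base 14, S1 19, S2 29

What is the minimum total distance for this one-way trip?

Minimum one-way distance = 43 min.

There are 3! = 6 possible orderings.
Base → S1 → S2 → S3: 5+10+29 = 44
Base → S1 → S3 → S2: 5+19+29 = 53
Base → S2 → S1 → S3: 15+10+19 = 44
Base → S2 → S3 → S1: 15+29+19 = 63
Base → S3 → S1 → S2: 14+19+10 = 43
Base → S3 → S2 → S1: 14+29+10 = 53
The minimum is 43.
One shortest path: Base → S3 → S1 → S2.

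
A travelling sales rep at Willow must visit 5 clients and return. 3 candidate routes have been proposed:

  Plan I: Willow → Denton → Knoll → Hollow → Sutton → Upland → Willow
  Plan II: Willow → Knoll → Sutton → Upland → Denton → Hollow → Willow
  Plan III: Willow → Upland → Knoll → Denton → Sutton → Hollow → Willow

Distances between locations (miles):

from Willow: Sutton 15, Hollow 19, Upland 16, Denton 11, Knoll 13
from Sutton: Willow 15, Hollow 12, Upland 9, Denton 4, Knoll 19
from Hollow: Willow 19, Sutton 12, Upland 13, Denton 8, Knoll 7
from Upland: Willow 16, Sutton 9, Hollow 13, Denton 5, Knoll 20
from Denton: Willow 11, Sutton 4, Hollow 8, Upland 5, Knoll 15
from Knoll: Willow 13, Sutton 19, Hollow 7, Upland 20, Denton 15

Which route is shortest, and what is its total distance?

Shortest is Plan I, total 70 miles.

Plan I: 11 + 15 + 7 + 12 + 9 + 16 = 70
Plan II: 13 + 19 + 9 + 5 + 8 + 19 = 73
Plan III: 16 + 20 + 15 + 4 + 12 + 19 = 86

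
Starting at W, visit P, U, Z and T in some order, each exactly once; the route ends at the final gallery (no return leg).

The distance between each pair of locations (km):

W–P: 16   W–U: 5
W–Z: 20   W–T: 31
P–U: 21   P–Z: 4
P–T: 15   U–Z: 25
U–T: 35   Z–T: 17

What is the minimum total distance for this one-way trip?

Shortest open route: 47 km.

There are 4! = 24 possible orderings.
W - P - U - Z - T: 16+21+25+17 = 79
W - P - U - T - Z: 16+21+35+17 = 89
W - P - Z - U - T: 16+4+25+35 = 80
W - P - Z - T - U: 16+4+17+35 = 72
W - P - T - U - Z: 16+15+35+25 = 91
W - P - T - Z - U: 16+15+17+25 = 73
W - U - P - Z - T: 5+21+4+17 = 47
W - U - P - T - Z: 5+21+15+17 = 58
W - U - Z - P - T: 5+25+4+15 = 49
W - U - Z - T - P: 5+25+17+15 = 62
W - U - T - P - Z: 5+35+15+4 = 59
W - U - T - Z - P: 5+35+17+4 = 61
W - Z - P - U - T: 20+4+21+35 = 80
W - Z - P - T - U: 20+4+15+35 = 74
… (10 more)
The minimum is 47.
One shortest path: W → U → P → Z → T.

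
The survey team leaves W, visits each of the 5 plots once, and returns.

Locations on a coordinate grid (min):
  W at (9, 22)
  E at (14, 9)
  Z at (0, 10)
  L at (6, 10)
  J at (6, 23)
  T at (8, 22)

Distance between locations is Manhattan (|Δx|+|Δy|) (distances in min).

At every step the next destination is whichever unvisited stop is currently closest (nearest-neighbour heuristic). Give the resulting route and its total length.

Total distance 56 min via the nearest-neighbour route W → T → J → L → Z → E → W.

From W: distances to unvisited — T=1, J=4, L=15, E=18, Z=21. Nearest is T (1).
From T: distances to unvisited — J=3, L=14, E=19, Z=20. Nearest is J (3).
From J: distances to unvisited — L=13, Z=19, E=22. Nearest is L (13).
From L: distances to unvisited — Z=6, E=9. Nearest is Z (6).
From Z: distances to unvisited — E=15. Nearest is E (15).
Return E→W: 18.
Total = 1 + 3 + 13 + 6 + 15 + 18 = 56.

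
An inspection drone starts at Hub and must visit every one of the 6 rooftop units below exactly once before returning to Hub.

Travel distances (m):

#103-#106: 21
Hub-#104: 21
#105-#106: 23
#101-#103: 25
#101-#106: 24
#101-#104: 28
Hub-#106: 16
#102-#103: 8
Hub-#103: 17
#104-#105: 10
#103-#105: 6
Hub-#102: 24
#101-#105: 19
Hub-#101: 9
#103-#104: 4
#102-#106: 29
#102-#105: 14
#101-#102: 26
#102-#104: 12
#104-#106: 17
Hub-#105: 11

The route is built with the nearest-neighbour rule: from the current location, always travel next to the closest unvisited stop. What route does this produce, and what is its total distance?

Nearest-neighbour total = 95 m; route Hub → #101 → #105 → #103 → #104 → #102 → #106 → Hub.

Hub → [#101:9 / #105:11 / #106:16 / #103:17 / #104:21 / #102:24] → #101 (9)
#101 → [#105:19 / #106:24 / #103:25 / #102:26 / #104:28] → #105 (19)
#105 → [#103:6 / #104:10 / #102:14 / #106:23] → #103 (6)
#103 → [#104:4 / #102:8 / #106:21] → #104 (4)
#104 → [#102:12 / #106:17] → #102 (12)
#102 → [#106:29] → #106 (29)
Return #106→Hub: 16.
Total = 9 + 19 + 6 + 4 + 12 + 29 + 16 = 95.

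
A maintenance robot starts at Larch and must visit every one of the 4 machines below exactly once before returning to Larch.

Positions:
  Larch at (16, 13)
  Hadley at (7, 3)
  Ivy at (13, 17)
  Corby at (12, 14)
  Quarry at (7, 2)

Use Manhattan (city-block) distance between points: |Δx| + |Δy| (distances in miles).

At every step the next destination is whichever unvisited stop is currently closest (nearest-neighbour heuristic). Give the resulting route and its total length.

Total distance 50 miles via the nearest-neighbour route Larch → Corby → Ivy → Hadley → Quarry → Larch.

At Larch the remaining stops are Corby 5, Ivy 7, Hadley 19, Quarry 20; go to Corby.
At Corby the remaining stops are Ivy 4, Hadley 16, Quarry 17; go to Ivy.
At Ivy the remaining stops are Hadley 20, Quarry 21; go to Hadley.
At Hadley the remaining stops are Quarry 1; go to Quarry.
Return Quarry→Larch: 20.
Total = 5 + 4 + 20 + 1 + 20 = 50.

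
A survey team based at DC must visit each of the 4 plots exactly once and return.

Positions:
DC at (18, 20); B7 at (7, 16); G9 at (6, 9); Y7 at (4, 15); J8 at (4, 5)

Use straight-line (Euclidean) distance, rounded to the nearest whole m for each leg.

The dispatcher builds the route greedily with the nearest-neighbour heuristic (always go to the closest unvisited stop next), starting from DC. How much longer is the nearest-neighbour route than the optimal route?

Excess over optimum: 1 m.

From DC: B7=12, Y7=15, G9=16, J8=21 → choose B7 (12).
From B7: Y7=3, G9=7, J8=11 → choose Y7 (3).
From Y7: G9=6, J8=10 → choose G9 (6).
From G9: J8=4 → choose J8 (4).
NN route DC → B7 → Y7 → G9 → J8 → DC costs 46.
Optimal: DC → B7 → Y7 → J8 → G9 → DC costs 45 (by enumerating all 12 distinct tours).
Excess = 46 − 45 = 1.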